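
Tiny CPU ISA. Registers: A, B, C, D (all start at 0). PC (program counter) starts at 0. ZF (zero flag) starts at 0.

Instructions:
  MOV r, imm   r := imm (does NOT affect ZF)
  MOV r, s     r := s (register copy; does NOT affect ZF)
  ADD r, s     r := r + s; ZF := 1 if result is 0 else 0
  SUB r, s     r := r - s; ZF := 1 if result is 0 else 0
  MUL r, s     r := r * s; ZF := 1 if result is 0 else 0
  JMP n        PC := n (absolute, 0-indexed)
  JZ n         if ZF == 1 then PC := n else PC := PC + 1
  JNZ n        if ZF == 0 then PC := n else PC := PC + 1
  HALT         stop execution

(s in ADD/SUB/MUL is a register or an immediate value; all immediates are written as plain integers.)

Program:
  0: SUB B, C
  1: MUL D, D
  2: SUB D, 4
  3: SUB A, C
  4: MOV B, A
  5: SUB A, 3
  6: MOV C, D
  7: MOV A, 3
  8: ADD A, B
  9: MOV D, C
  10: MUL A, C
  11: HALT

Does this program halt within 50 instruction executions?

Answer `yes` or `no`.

Answer: yes

Derivation:
Step 1: PC=0 exec 'SUB B, C'. After: A=0 B=0 C=0 D=0 ZF=1 PC=1
Step 2: PC=1 exec 'MUL D, D'. After: A=0 B=0 C=0 D=0 ZF=1 PC=2
Step 3: PC=2 exec 'SUB D, 4'. After: A=0 B=0 C=0 D=-4 ZF=0 PC=3
Step 4: PC=3 exec 'SUB A, C'. After: A=0 B=0 C=0 D=-4 ZF=1 PC=4
Step 5: PC=4 exec 'MOV B, A'. After: A=0 B=0 C=0 D=-4 ZF=1 PC=5
Step 6: PC=5 exec 'SUB A, 3'. After: A=-3 B=0 C=0 D=-4 ZF=0 PC=6
Step 7: PC=6 exec 'MOV C, D'. After: A=-3 B=0 C=-4 D=-4 ZF=0 PC=7
Step 8: PC=7 exec 'MOV A, 3'. After: A=3 B=0 C=-4 D=-4 ZF=0 PC=8
Step 9: PC=8 exec 'ADD A, B'. After: A=3 B=0 C=-4 D=-4 ZF=0 PC=9
Step 10: PC=9 exec 'MOV D, C'. After: A=3 B=0 C=-4 D=-4 ZF=0 PC=10
Step 11: PC=10 exec 'MUL A, C'. After: A=-12 B=0 C=-4 D=-4 ZF=0 PC=11
Step 12: PC=11 exec 'HALT'. After: A=-12 B=0 C=-4 D=-4 ZF=0 PC=11 HALTED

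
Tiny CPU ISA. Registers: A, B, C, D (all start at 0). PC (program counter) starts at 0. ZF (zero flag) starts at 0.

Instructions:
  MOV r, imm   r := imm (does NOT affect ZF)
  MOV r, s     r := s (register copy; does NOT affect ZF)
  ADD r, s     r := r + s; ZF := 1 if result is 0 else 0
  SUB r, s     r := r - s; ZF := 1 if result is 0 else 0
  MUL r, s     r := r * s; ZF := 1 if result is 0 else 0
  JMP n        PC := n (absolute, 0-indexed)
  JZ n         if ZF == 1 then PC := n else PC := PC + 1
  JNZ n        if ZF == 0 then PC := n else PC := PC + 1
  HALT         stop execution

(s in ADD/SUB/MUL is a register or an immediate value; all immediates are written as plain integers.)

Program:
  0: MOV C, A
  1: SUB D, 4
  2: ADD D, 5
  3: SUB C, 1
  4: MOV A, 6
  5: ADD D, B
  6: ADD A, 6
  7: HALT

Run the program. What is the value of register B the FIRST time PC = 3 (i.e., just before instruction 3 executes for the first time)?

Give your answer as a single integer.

Step 1: PC=0 exec 'MOV C, A'. After: A=0 B=0 C=0 D=0 ZF=0 PC=1
Step 2: PC=1 exec 'SUB D, 4'. After: A=0 B=0 C=0 D=-4 ZF=0 PC=2
Step 3: PC=2 exec 'ADD D, 5'. After: A=0 B=0 C=0 D=1 ZF=0 PC=3
First time PC=3: B=0

0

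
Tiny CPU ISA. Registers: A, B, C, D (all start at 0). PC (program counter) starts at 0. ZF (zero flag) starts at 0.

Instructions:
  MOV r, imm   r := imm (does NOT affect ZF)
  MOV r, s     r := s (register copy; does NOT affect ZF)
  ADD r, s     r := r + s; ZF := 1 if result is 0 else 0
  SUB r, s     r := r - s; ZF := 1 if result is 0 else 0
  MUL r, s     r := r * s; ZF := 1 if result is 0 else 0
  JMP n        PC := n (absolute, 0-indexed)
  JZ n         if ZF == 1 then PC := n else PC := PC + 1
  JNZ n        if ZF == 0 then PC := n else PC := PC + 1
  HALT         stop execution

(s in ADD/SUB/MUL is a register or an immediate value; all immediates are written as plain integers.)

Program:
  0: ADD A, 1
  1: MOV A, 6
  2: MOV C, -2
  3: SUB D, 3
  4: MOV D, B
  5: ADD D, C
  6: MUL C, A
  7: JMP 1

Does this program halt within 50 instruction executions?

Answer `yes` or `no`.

Answer: no

Derivation:
Step 1: PC=0 exec 'ADD A, 1'. After: A=1 B=0 C=0 D=0 ZF=0 PC=1
Step 2: PC=1 exec 'MOV A, 6'. After: A=6 B=0 C=0 D=0 ZF=0 PC=2
Step 3: PC=2 exec 'MOV C, -2'. After: A=6 B=0 C=-2 D=0 ZF=0 PC=3
Step 4: PC=3 exec 'SUB D, 3'. After: A=6 B=0 C=-2 D=-3 ZF=0 PC=4
Step 5: PC=4 exec 'MOV D, B'. After: A=6 B=0 C=-2 D=0 ZF=0 PC=5
Step 6: PC=5 exec 'ADD D, C'. After: A=6 B=0 C=-2 D=-2 ZF=0 PC=6
Step 7: PC=6 exec 'MUL C, A'. After: A=6 B=0 C=-12 D=-2 ZF=0 PC=7
Step 8: PC=7 exec 'JMP 1'. After: A=6 B=0 C=-12 D=-2 ZF=0 PC=1
Step 9: PC=1 exec 'MOV A, 6'. After: A=6 B=0 C=-12 D=-2 ZF=0 PC=2
Step 10: PC=2 exec 'MOV C, -2'. After: A=6 B=0 C=-2 D=-2 ZF=0 PC=3
Step 11: PC=3 exec 'SUB D, 3'. After: A=6 B=0 C=-2 D=-5 ZF=0 PC=4
Step 12: PC=4 exec 'MOV D, B'. After: A=6 B=0 C=-2 D=0 ZF=0 PC=5
State after step 12 equals state after step 5: the program is in a cycle of length 7 and will never halt.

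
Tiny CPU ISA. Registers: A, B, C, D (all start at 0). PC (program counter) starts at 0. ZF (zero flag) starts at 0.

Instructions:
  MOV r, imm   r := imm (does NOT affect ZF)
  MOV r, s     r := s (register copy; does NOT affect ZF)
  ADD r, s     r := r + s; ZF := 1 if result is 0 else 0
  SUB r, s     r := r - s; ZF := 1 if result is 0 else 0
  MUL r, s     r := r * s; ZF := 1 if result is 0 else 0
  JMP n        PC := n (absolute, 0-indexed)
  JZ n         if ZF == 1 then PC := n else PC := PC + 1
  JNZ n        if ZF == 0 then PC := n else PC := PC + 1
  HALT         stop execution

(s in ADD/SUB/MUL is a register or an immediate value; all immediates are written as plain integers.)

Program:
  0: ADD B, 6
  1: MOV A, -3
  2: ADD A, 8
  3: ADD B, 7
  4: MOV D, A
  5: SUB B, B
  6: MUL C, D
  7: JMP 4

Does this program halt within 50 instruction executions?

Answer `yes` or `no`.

Step 1: PC=0 exec 'ADD B, 6'. After: A=0 B=6 C=0 D=0 ZF=0 PC=1
Step 2: PC=1 exec 'MOV A, -3'. After: A=-3 B=6 C=0 D=0 ZF=0 PC=2
Step 3: PC=2 exec 'ADD A, 8'. After: A=5 B=6 C=0 D=0 ZF=0 PC=3
Step 4: PC=3 exec 'ADD B, 7'. After: A=5 B=13 C=0 D=0 ZF=0 PC=4
Step 5: PC=4 exec 'MOV D, A'. After: A=5 B=13 C=0 D=5 ZF=0 PC=5
Step 6: PC=5 exec 'SUB B, B'. After: A=5 B=0 C=0 D=5 ZF=1 PC=6
Step 7: PC=6 exec 'MUL C, D'. After: A=5 B=0 C=0 D=5 ZF=1 PC=7
Step 8: PC=7 exec 'JMP 4'. After: A=5 B=0 C=0 D=5 ZF=1 PC=4
Step 9: PC=4 exec 'MOV D, A'. After: A=5 B=0 C=0 D=5 ZF=1 PC=5
Step 10: PC=5 exec 'SUB B, B'. After: A=5 B=0 C=0 D=5 ZF=1 PC=6
State after step 10 equals state after step 6: the program is in a cycle of length 4 and will never halt.

Answer: no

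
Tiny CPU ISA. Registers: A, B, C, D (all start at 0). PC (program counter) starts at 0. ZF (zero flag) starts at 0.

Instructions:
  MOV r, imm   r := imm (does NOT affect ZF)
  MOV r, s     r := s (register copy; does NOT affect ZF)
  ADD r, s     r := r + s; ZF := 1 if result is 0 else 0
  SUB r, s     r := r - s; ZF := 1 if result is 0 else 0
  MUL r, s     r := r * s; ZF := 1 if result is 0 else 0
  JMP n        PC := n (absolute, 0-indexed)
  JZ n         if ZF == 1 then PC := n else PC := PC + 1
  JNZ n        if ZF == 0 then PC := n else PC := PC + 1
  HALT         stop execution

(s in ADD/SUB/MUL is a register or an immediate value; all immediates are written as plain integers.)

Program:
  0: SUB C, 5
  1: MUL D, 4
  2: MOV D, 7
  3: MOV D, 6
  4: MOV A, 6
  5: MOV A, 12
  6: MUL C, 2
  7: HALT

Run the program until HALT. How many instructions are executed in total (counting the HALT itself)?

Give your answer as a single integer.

Answer: 8

Derivation:
Step 1: PC=0 exec 'SUB C, 5'. After: A=0 B=0 C=-5 D=0 ZF=0 PC=1
Step 2: PC=1 exec 'MUL D, 4'. After: A=0 B=0 C=-5 D=0 ZF=1 PC=2
Step 3: PC=2 exec 'MOV D, 7'. After: A=0 B=0 C=-5 D=7 ZF=1 PC=3
Step 4: PC=3 exec 'MOV D, 6'. After: A=0 B=0 C=-5 D=6 ZF=1 PC=4
Step 5: PC=4 exec 'MOV A, 6'. After: A=6 B=0 C=-5 D=6 ZF=1 PC=5
Step 6: PC=5 exec 'MOV A, 12'. After: A=12 B=0 C=-5 D=6 ZF=1 PC=6
Step 7: PC=6 exec 'MUL C, 2'. After: A=12 B=0 C=-10 D=6 ZF=0 PC=7
Step 8: PC=7 exec 'HALT'. After: A=12 B=0 C=-10 D=6 ZF=0 PC=7 HALTED
Total instructions executed: 8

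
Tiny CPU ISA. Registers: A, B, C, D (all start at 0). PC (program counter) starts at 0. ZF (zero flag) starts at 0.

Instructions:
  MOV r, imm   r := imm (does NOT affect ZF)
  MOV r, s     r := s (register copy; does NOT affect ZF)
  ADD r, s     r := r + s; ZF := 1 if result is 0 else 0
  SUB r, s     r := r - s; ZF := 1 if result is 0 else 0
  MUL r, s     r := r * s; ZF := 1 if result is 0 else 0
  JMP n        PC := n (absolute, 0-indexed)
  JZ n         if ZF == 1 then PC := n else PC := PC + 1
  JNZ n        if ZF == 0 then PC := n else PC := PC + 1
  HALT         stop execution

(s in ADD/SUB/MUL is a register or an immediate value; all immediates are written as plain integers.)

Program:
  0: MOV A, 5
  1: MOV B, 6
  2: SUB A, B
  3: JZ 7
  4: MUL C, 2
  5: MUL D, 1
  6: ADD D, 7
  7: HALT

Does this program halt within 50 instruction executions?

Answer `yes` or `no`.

Step 1: PC=0 exec 'MOV A, 5'. After: A=5 B=0 C=0 D=0 ZF=0 PC=1
Step 2: PC=1 exec 'MOV B, 6'. After: A=5 B=6 C=0 D=0 ZF=0 PC=2
Step 3: PC=2 exec 'SUB A, B'. After: A=-1 B=6 C=0 D=0 ZF=0 PC=3
Step 4: PC=3 exec 'JZ 7'. After: A=-1 B=6 C=0 D=0 ZF=0 PC=4
Step 5: PC=4 exec 'MUL C, 2'. After: A=-1 B=6 C=0 D=0 ZF=1 PC=5
Step 6: PC=5 exec 'MUL D, 1'. After: A=-1 B=6 C=0 D=0 ZF=1 PC=6
Step 7: PC=6 exec 'ADD D, 7'. After: A=-1 B=6 C=0 D=7 ZF=0 PC=7
Step 8: PC=7 exec 'HALT'. After: A=-1 B=6 C=0 D=7 ZF=0 PC=7 HALTED

Answer: yes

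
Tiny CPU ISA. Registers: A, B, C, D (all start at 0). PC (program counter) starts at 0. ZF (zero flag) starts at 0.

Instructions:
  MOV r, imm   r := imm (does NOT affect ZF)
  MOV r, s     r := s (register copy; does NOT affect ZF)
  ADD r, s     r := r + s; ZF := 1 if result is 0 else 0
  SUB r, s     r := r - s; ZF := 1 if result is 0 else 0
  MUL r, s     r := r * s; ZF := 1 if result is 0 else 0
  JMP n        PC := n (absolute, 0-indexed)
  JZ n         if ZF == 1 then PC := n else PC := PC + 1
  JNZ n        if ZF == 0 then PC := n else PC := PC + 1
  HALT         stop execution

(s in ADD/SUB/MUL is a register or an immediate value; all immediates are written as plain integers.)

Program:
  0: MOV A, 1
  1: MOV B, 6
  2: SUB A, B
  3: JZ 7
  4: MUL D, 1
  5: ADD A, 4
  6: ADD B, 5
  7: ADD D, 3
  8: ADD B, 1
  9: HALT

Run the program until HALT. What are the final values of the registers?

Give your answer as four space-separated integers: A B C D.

Answer: -1 12 0 3

Derivation:
Step 1: PC=0 exec 'MOV A, 1'. After: A=1 B=0 C=0 D=0 ZF=0 PC=1
Step 2: PC=1 exec 'MOV B, 6'. After: A=1 B=6 C=0 D=0 ZF=0 PC=2
Step 3: PC=2 exec 'SUB A, B'. After: A=-5 B=6 C=0 D=0 ZF=0 PC=3
Step 4: PC=3 exec 'JZ 7'. After: A=-5 B=6 C=0 D=0 ZF=0 PC=4
Step 5: PC=4 exec 'MUL D, 1'. After: A=-5 B=6 C=0 D=0 ZF=1 PC=5
Step 6: PC=5 exec 'ADD A, 4'. After: A=-1 B=6 C=0 D=0 ZF=0 PC=6
Step 7: PC=6 exec 'ADD B, 5'. After: A=-1 B=11 C=0 D=0 ZF=0 PC=7
Step 8: PC=7 exec 'ADD D, 3'. After: A=-1 B=11 C=0 D=3 ZF=0 PC=8
Step 9: PC=8 exec 'ADD B, 1'. After: A=-1 B=12 C=0 D=3 ZF=0 PC=9
Step 10: PC=9 exec 'HALT'. After: A=-1 B=12 C=0 D=3 ZF=0 PC=9 HALTED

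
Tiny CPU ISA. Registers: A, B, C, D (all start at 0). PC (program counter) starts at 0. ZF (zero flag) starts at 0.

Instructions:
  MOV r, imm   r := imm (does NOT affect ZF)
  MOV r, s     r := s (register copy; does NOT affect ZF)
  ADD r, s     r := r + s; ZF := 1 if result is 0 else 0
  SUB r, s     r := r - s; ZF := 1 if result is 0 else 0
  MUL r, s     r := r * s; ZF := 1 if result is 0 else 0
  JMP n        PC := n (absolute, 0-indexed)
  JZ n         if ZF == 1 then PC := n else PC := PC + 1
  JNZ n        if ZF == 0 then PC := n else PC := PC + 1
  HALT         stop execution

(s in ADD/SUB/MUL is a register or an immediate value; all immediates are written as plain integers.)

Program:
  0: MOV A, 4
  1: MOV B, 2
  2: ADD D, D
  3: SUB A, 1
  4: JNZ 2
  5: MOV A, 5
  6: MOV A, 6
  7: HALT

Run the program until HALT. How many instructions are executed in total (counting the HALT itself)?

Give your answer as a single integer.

Step 1: PC=0 exec 'MOV A, 4'. After: A=4 B=0 C=0 D=0 ZF=0 PC=1
Step 2: PC=1 exec 'MOV B, 2'. After: A=4 B=2 C=0 D=0 ZF=0 PC=2
Step 3: PC=2 exec 'ADD D, D'. After: A=4 B=2 C=0 D=0 ZF=1 PC=3
Step 4: PC=3 exec 'SUB A, 1'. After: A=3 B=2 C=0 D=0 ZF=0 PC=4
Step 5: PC=4 exec 'JNZ 2'. After: A=3 B=2 C=0 D=0 ZF=0 PC=2
Step 6: PC=2 exec 'ADD D, D'. After: A=3 B=2 C=0 D=0 ZF=1 PC=3
Step 7: PC=3 exec 'SUB A, 1'. After: A=2 B=2 C=0 D=0 ZF=0 PC=4
Step 8: PC=4 exec 'JNZ 2'. After: A=2 B=2 C=0 D=0 ZF=0 PC=2
Step 9: PC=2 exec 'ADD D, D'. After: A=2 B=2 C=0 D=0 ZF=1 PC=3
Step 10: PC=3 exec 'SUB A, 1'. After: A=1 B=2 C=0 D=0 ZF=0 PC=4
Step 11: PC=4 exec 'JNZ 2'. After: A=1 B=2 C=0 D=0 ZF=0 PC=2
Step 12: PC=2 exec 'ADD D, D'. After: A=1 B=2 C=0 D=0 ZF=1 PC=3
Step 13: PC=3 exec 'SUB A, 1'. After: A=0 B=2 C=0 D=0 ZF=1 PC=4
Step 14: PC=4 exec 'JNZ 2'. After: A=0 B=2 C=0 D=0 ZF=1 PC=5
Step 15: PC=5 exec 'MOV A, 5'. After: A=5 B=2 C=0 D=0 ZF=1 PC=6
Step 16: PC=6 exec 'MOV A, 6'. After: A=6 B=2 C=0 D=0 ZF=1 PC=7
Step 17: PC=7 exec 'HALT'. After: A=6 B=2 C=0 D=0 ZF=1 PC=7 HALTED
Total instructions executed: 17

Answer: 17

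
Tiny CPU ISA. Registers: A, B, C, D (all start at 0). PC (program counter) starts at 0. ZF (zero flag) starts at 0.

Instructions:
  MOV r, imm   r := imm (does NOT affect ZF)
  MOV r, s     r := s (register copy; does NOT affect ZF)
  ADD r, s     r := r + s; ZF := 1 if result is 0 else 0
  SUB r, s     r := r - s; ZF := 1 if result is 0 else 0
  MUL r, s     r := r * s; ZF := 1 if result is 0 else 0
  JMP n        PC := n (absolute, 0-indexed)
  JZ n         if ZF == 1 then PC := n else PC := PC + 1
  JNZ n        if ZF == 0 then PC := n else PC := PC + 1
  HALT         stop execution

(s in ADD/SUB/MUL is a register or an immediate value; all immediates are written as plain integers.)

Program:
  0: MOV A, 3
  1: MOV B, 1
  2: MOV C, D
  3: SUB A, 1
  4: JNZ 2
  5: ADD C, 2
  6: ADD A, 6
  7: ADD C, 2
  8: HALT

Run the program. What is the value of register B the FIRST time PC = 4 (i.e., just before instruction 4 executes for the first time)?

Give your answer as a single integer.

Step 1: PC=0 exec 'MOV A, 3'. After: A=3 B=0 C=0 D=0 ZF=0 PC=1
Step 2: PC=1 exec 'MOV B, 1'. After: A=3 B=1 C=0 D=0 ZF=0 PC=2
Step 3: PC=2 exec 'MOV C, D'. After: A=3 B=1 C=0 D=0 ZF=0 PC=3
Step 4: PC=3 exec 'SUB A, 1'. After: A=2 B=1 C=0 D=0 ZF=0 PC=4
First time PC=4: B=1

1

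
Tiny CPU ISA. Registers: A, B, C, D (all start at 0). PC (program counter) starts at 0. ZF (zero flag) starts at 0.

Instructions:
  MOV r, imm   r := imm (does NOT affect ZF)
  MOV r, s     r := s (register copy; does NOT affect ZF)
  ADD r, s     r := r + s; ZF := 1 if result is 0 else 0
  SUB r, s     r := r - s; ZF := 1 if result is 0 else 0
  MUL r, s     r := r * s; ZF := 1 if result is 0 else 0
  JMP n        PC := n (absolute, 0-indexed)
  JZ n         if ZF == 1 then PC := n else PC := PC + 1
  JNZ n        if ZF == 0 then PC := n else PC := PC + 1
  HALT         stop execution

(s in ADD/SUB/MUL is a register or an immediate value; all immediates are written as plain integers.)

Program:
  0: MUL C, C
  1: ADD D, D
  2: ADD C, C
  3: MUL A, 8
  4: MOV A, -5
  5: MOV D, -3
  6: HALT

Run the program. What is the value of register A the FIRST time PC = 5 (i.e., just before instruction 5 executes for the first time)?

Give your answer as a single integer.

Step 1: PC=0 exec 'MUL C, C'. After: A=0 B=0 C=0 D=0 ZF=1 PC=1
Step 2: PC=1 exec 'ADD D, D'. After: A=0 B=0 C=0 D=0 ZF=1 PC=2
Step 3: PC=2 exec 'ADD C, C'. After: A=0 B=0 C=0 D=0 ZF=1 PC=3
Step 4: PC=3 exec 'MUL A, 8'. After: A=0 B=0 C=0 D=0 ZF=1 PC=4
Step 5: PC=4 exec 'MOV A, -5'. After: A=-5 B=0 C=0 D=0 ZF=1 PC=5
First time PC=5: A=-5

-5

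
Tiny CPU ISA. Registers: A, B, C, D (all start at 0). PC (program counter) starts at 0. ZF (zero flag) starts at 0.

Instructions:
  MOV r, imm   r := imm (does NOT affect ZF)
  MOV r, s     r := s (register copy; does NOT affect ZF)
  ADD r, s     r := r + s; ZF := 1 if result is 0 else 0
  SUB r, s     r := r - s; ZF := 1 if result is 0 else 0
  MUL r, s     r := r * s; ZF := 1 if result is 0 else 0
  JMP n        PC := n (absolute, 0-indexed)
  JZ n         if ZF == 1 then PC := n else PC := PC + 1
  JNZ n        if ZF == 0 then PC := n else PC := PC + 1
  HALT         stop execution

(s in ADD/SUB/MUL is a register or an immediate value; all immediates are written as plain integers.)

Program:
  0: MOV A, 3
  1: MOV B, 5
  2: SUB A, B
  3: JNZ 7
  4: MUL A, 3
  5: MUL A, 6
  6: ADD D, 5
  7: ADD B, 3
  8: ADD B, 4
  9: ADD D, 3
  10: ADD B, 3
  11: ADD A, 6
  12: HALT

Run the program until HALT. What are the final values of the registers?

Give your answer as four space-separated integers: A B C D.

Answer: 4 15 0 3

Derivation:
Step 1: PC=0 exec 'MOV A, 3'. After: A=3 B=0 C=0 D=0 ZF=0 PC=1
Step 2: PC=1 exec 'MOV B, 5'. After: A=3 B=5 C=0 D=0 ZF=0 PC=2
Step 3: PC=2 exec 'SUB A, B'. After: A=-2 B=5 C=0 D=0 ZF=0 PC=3
Step 4: PC=3 exec 'JNZ 7'. After: A=-2 B=5 C=0 D=0 ZF=0 PC=7
Step 5: PC=7 exec 'ADD B, 3'. After: A=-2 B=8 C=0 D=0 ZF=0 PC=8
Step 6: PC=8 exec 'ADD B, 4'. After: A=-2 B=12 C=0 D=0 ZF=0 PC=9
Step 7: PC=9 exec 'ADD D, 3'. After: A=-2 B=12 C=0 D=3 ZF=0 PC=10
Step 8: PC=10 exec 'ADD B, 3'. After: A=-2 B=15 C=0 D=3 ZF=0 PC=11
Step 9: PC=11 exec 'ADD A, 6'. After: A=4 B=15 C=0 D=3 ZF=0 PC=12
Step 10: PC=12 exec 'HALT'. After: A=4 B=15 C=0 D=3 ZF=0 PC=12 HALTED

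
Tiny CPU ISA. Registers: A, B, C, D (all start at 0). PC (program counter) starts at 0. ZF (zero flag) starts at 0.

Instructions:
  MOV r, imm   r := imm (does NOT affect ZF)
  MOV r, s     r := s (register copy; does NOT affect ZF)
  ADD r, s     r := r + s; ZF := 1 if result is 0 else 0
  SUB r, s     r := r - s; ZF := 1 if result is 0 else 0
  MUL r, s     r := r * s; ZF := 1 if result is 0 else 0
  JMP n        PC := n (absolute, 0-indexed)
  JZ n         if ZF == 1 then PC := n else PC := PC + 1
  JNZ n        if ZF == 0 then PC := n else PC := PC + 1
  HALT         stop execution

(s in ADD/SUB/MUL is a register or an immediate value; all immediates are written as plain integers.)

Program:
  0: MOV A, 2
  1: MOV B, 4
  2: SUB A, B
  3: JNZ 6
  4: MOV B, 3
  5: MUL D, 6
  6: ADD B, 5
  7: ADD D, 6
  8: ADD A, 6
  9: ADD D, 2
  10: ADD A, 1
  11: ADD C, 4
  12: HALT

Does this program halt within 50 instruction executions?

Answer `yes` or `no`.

Answer: yes

Derivation:
Step 1: PC=0 exec 'MOV A, 2'. After: A=2 B=0 C=0 D=0 ZF=0 PC=1
Step 2: PC=1 exec 'MOV B, 4'. After: A=2 B=4 C=0 D=0 ZF=0 PC=2
Step 3: PC=2 exec 'SUB A, B'. After: A=-2 B=4 C=0 D=0 ZF=0 PC=3
Step 4: PC=3 exec 'JNZ 6'. After: A=-2 B=4 C=0 D=0 ZF=0 PC=6
Step 5: PC=6 exec 'ADD B, 5'. After: A=-2 B=9 C=0 D=0 ZF=0 PC=7
Step 6: PC=7 exec 'ADD D, 6'. After: A=-2 B=9 C=0 D=6 ZF=0 PC=8
Step 7: PC=8 exec 'ADD A, 6'. After: A=4 B=9 C=0 D=6 ZF=0 PC=9
Step 8: PC=9 exec 'ADD D, 2'. After: A=4 B=9 C=0 D=8 ZF=0 PC=10
Step 9: PC=10 exec 'ADD A, 1'. After: A=5 B=9 C=0 D=8 ZF=0 PC=11
Step 10: PC=11 exec 'ADD C, 4'. After: A=5 B=9 C=4 D=8 ZF=0 PC=12
Step 11: PC=12 exec 'HALT'. After: A=5 B=9 C=4 D=8 ZF=0 PC=12 HALTED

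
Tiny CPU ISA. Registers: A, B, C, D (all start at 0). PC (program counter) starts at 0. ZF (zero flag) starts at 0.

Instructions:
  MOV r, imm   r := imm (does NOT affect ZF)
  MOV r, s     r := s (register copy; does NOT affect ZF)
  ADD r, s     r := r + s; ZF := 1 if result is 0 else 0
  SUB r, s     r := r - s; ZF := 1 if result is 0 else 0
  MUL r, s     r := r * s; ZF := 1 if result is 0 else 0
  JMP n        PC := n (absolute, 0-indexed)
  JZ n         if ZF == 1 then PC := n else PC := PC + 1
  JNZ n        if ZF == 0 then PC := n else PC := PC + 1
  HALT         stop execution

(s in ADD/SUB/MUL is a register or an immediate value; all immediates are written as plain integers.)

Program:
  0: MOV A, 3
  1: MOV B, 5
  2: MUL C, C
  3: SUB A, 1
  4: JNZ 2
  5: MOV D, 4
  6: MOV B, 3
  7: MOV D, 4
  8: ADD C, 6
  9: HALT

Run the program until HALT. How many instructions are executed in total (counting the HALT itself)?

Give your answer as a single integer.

Step 1: PC=0 exec 'MOV A, 3'. After: A=3 B=0 C=0 D=0 ZF=0 PC=1
Step 2: PC=1 exec 'MOV B, 5'. After: A=3 B=5 C=0 D=0 ZF=0 PC=2
Step 3: PC=2 exec 'MUL C, C'. After: A=3 B=5 C=0 D=0 ZF=1 PC=3
Step 4: PC=3 exec 'SUB A, 1'. After: A=2 B=5 C=0 D=0 ZF=0 PC=4
Step 5: PC=4 exec 'JNZ 2'. After: A=2 B=5 C=0 D=0 ZF=0 PC=2
Step 6: PC=2 exec 'MUL C, C'. After: A=2 B=5 C=0 D=0 ZF=1 PC=3
Step 7: PC=3 exec 'SUB A, 1'. After: A=1 B=5 C=0 D=0 ZF=0 PC=4
Step 8: PC=4 exec 'JNZ 2'. After: A=1 B=5 C=0 D=0 ZF=0 PC=2
Step 9: PC=2 exec 'MUL C, C'. After: A=1 B=5 C=0 D=0 ZF=1 PC=3
Step 10: PC=3 exec 'SUB A, 1'. After: A=0 B=5 C=0 D=0 ZF=1 PC=4
Step 11: PC=4 exec 'JNZ 2'. After: A=0 B=5 C=0 D=0 ZF=1 PC=5
Step 12: PC=5 exec 'MOV D, 4'. After: A=0 B=5 C=0 D=4 ZF=1 PC=6
Step 13: PC=6 exec 'MOV B, 3'. After: A=0 B=3 C=0 D=4 ZF=1 PC=7
Step 14: PC=7 exec 'MOV D, 4'. After: A=0 B=3 C=0 D=4 ZF=1 PC=8
Step 15: PC=8 exec 'ADD C, 6'. After: A=0 B=3 C=6 D=4 ZF=0 PC=9
Step 16: PC=9 exec 'HALT'. After: A=0 B=3 C=6 D=4 ZF=0 PC=9 HALTED
Total instructions executed: 16

Answer: 16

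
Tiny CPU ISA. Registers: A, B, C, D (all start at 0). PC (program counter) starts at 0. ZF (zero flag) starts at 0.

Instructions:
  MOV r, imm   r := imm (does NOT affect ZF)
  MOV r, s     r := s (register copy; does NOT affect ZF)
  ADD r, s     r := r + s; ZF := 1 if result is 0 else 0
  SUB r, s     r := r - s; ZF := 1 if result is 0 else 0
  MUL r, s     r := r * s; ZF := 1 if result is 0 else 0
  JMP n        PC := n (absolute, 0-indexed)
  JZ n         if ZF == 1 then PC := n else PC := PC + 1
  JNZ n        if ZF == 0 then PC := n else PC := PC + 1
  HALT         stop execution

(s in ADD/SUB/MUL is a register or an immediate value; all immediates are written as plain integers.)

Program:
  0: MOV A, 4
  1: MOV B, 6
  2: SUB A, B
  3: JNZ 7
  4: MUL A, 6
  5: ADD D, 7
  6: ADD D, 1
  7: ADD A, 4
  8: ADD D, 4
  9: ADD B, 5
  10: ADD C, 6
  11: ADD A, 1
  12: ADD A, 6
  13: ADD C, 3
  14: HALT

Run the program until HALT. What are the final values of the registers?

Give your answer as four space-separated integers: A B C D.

Step 1: PC=0 exec 'MOV A, 4'. After: A=4 B=0 C=0 D=0 ZF=0 PC=1
Step 2: PC=1 exec 'MOV B, 6'. After: A=4 B=6 C=0 D=0 ZF=0 PC=2
Step 3: PC=2 exec 'SUB A, B'. After: A=-2 B=6 C=0 D=0 ZF=0 PC=3
Step 4: PC=3 exec 'JNZ 7'. After: A=-2 B=6 C=0 D=0 ZF=0 PC=7
Step 5: PC=7 exec 'ADD A, 4'. After: A=2 B=6 C=0 D=0 ZF=0 PC=8
Step 6: PC=8 exec 'ADD D, 4'. After: A=2 B=6 C=0 D=4 ZF=0 PC=9
Step 7: PC=9 exec 'ADD B, 5'. After: A=2 B=11 C=0 D=4 ZF=0 PC=10
Step 8: PC=10 exec 'ADD C, 6'. After: A=2 B=11 C=6 D=4 ZF=0 PC=11
Step 9: PC=11 exec 'ADD A, 1'. After: A=3 B=11 C=6 D=4 ZF=0 PC=12
Step 10: PC=12 exec 'ADD A, 6'. After: A=9 B=11 C=6 D=4 ZF=0 PC=13
Step 11: PC=13 exec 'ADD C, 3'. After: A=9 B=11 C=9 D=4 ZF=0 PC=14
Step 12: PC=14 exec 'HALT'. After: A=9 B=11 C=9 D=4 ZF=0 PC=14 HALTED

Answer: 9 11 9 4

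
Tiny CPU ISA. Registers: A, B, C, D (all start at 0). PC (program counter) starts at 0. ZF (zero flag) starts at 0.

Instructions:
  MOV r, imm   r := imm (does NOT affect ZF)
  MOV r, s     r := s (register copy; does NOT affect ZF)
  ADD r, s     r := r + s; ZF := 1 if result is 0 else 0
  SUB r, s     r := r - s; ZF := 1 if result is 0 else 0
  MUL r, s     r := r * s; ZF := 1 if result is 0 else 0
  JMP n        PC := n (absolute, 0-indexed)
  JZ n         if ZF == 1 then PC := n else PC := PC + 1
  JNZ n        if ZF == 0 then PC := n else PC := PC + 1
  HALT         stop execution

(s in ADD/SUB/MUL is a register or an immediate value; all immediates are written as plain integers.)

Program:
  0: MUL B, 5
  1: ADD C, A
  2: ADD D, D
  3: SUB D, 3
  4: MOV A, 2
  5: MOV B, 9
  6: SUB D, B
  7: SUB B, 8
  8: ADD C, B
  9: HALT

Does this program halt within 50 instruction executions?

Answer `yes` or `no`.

Step 1: PC=0 exec 'MUL B, 5'. After: A=0 B=0 C=0 D=0 ZF=1 PC=1
Step 2: PC=1 exec 'ADD C, A'. After: A=0 B=0 C=0 D=0 ZF=1 PC=2
Step 3: PC=2 exec 'ADD D, D'. After: A=0 B=0 C=0 D=0 ZF=1 PC=3
Step 4: PC=3 exec 'SUB D, 3'. After: A=0 B=0 C=0 D=-3 ZF=0 PC=4
Step 5: PC=4 exec 'MOV A, 2'. After: A=2 B=0 C=0 D=-3 ZF=0 PC=5
Step 6: PC=5 exec 'MOV B, 9'. After: A=2 B=9 C=0 D=-3 ZF=0 PC=6
Step 7: PC=6 exec 'SUB D, B'. After: A=2 B=9 C=0 D=-12 ZF=0 PC=7
Step 8: PC=7 exec 'SUB B, 8'. After: A=2 B=1 C=0 D=-12 ZF=0 PC=8
Step 9: PC=8 exec 'ADD C, B'. After: A=2 B=1 C=1 D=-12 ZF=0 PC=9
Step 10: PC=9 exec 'HALT'. After: A=2 B=1 C=1 D=-12 ZF=0 PC=9 HALTED

Answer: yes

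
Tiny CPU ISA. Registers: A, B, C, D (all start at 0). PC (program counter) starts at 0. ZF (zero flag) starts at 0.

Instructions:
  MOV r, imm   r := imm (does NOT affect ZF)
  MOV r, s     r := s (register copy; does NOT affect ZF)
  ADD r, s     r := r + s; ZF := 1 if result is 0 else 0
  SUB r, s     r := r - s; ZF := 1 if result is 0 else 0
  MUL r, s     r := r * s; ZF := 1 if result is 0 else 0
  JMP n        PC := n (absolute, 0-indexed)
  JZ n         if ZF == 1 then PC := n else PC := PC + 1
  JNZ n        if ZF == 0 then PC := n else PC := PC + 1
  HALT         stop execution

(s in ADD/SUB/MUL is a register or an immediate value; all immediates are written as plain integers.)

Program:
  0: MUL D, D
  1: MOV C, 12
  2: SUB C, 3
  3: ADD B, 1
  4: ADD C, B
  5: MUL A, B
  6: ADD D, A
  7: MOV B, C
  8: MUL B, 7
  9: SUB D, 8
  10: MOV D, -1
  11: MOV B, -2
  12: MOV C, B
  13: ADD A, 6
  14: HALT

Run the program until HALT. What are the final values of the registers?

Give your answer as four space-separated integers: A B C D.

Answer: 6 -2 -2 -1

Derivation:
Step 1: PC=0 exec 'MUL D, D'. After: A=0 B=0 C=0 D=0 ZF=1 PC=1
Step 2: PC=1 exec 'MOV C, 12'. After: A=0 B=0 C=12 D=0 ZF=1 PC=2
Step 3: PC=2 exec 'SUB C, 3'. After: A=0 B=0 C=9 D=0 ZF=0 PC=3
Step 4: PC=3 exec 'ADD B, 1'. After: A=0 B=1 C=9 D=0 ZF=0 PC=4
Step 5: PC=4 exec 'ADD C, B'. After: A=0 B=1 C=10 D=0 ZF=0 PC=5
Step 6: PC=5 exec 'MUL A, B'. After: A=0 B=1 C=10 D=0 ZF=1 PC=6
Step 7: PC=6 exec 'ADD D, A'. After: A=0 B=1 C=10 D=0 ZF=1 PC=7
Step 8: PC=7 exec 'MOV B, C'. After: A=0 B=10 C=10 D=0 ZF=1 PC=8
Step 9: PC=8 exec 'MUL B, 7'. After: A=0 B=70 C=10 D=0 ZF=0 PC=9
Step 10: PC=9 exec 'SUB D, 8'. After: A=0 B=70 C=10 D=-8 ZF=0 PC=10
Step 11: PC=10 exec 'MOV D, -1'. After: A=0 B=70 C=10 D=-1 ZF=0 PC=11
Step 12: PC=11 exec 'MOV B, -2'. After: A=0 B=-2 C=10 D=-1 ZF=0 PC=12
Step 13: PC=12 exec 'MOV C, B'. After: A=0 B=-2 C=-2 D=-1 ZF=0 PC=13
Step 14: PC=13 exec 'ADD A, 6'. After: A=6 B=-2 C=-2 D=-1 ZF=0 PC=14
Step 15: PC=14 exec 'HALT'. After: A=6 B=-2 C=-2 D=-1 ZF=0 PC=14 HALTED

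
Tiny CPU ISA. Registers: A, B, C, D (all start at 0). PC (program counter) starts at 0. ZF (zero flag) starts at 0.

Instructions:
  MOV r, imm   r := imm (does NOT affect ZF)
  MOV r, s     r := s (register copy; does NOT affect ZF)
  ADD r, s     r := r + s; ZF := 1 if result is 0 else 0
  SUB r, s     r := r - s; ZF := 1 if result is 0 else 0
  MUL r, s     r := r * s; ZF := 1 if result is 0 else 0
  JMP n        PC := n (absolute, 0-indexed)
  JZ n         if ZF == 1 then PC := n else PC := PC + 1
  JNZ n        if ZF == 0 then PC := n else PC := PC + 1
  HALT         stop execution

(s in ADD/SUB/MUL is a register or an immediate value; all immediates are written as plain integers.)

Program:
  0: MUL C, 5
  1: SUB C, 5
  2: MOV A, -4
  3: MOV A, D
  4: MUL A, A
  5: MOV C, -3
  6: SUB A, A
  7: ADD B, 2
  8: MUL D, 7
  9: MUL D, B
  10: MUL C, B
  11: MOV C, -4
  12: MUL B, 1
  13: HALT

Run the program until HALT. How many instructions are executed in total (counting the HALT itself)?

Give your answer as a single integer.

Step 1: PC=0 exec 'MUL C, 5'. After: A=0 B=0 C=0 D=0 ZF=1 PC=1
Step 2: PC=1 exec 'SUB C, 5'. After: A=0 B=0 C=-5 D=0 ZF=0 PC=2
Step 3: PC=2 exec 'MOV A, -4'. After: A=-4 B=0 C=-5 D=0 ZF=0 PC=3
Step 4: PC=3 exec 'MOV A, D'. After: A=0 B=0 C=-5 D=0 ZF=0 PC=4
Step 5: PC=4 exec 'MUL A, A'. After: A=0 B=0 C=-5 D=0 ZF=1 PC=5
Step 6: PC=5 exec 'MOV C, -3'. After: A=0 B=0 C=-3 D=0 ZF=1 PC=6
Step 7: PC=6 exec 'SUB A, A'. After: A=0 B=0 C=-3 D=0 ZF=1 PC=7
Step 8: PC=7 exec 'ADD B, 2'. After: A=0 B=2 C=-3 D=0 ZF=0 PC=8
Step 9: PC=8 exec 'MUL D, 7'. After: A=0 B=2 C=-3 D=0 ZF=1 PC=9
Step 10: PC=9 exec 'MUL D, B'. After: A=0 B=2 C=-3 D=0 ZF=1 PC=10
Step 11: PC=10 exec 'MUL C, B'. After: A=0 B=2 C=-6 D=0 ZF=0 PC=11
Step 12: PC=11 exec 'MOV C, -4'. After: A=0 B=2 C=-4 D=0 ZF=0 PC=12
Step 13: PC=12 exec 'MUL B, 1'. After: A=0 B=2 C=-4 D=0 ZF=0 PC=13
Step 14: PC=13 exec 'HALT'. After: A=0 B=2 C=-4 D=0 ZF=0 PC=13 HALTED
Total instructions executed: 14

Answer: 14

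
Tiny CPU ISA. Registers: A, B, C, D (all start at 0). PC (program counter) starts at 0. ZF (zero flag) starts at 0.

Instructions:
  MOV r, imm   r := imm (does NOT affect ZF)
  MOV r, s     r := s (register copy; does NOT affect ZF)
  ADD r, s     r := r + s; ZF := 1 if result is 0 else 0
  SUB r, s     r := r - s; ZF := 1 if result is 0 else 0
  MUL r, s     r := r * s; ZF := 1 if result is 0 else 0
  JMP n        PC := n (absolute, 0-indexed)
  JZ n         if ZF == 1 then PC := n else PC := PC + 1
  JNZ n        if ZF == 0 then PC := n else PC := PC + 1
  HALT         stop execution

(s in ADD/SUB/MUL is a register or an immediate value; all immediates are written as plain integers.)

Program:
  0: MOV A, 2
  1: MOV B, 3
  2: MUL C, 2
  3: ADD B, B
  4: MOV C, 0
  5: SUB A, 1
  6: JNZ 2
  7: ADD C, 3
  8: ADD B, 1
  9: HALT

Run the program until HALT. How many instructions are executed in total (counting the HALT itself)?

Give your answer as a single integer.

Answer: 15

Derivation:
Step 1: PC=0 exec 'MOV A, 2'. After: A=2 B=0 C=0 D=0 ZF=0 PC=1
Step 2: PC=1 exec 'MOV B, 3'. After: A=2 B=3 C=0 D=0 ZF=0 PC=2
Step 3: PC=2 exec 'MUL C, 2'. After: A=2 B=3 C=0 D=0 ZF=1 PC=3
Step 4: PC=3 exec 'ADD B, B'. After: A=2 B=6 C=0 D=0 ZF=0 PC=4
Step 5: PC=4 exec 'MOV C, 0'. After: A=2 B=6 C=0 D=0 ZF=0 PC=5
Step 6: PC=5 exec 'SUB A, 1'. After: A=1 B=6 C=0 D=0 ZF=0 PC=6
Step 7: PC=6 exec 'JNZ 2'. After: A=1 B=6 C=0 D=0 ZF=0 PC=2
Step 8: PC=2 exec 'MUL C, 2'. After: A=1 B=6 C=0 D=0 ZF=1 PC=3
Step 9: PC=3 exec 'ADD B, B'. After: A=1 B=12 C=0 D=0 ZF=0 PC=4
Step 10: PC=4 exec 'MOV C, 0'. After: A=1 B=12 C=0 D=0 ZF=0 PC=5
Step 11: PC=5 exec 'SUB A, 1'. After: A=0 B=12 C=0 D=0 ZF=1 PC=6
Step 12: PC=6 exec 'JNZ 2'. After: A=0 B=12 C=0 D=0 ZF=1 PC=7
Step 13: PC=7 exec 'ADD C, 3'. After: A=0 B=12 C=3 D=0 ZF=0 PC=8
Step 14: PC=8 exec 'ADD B, 1'. After: A=0 B=13 C=3 D=0 ZF=0 PC=9
Step 15: PC=9 exec 'HALT'. After: A=0 B=13 C=3 D=0 ZF=0 PC=9 HALTED
Total instructions executed: 15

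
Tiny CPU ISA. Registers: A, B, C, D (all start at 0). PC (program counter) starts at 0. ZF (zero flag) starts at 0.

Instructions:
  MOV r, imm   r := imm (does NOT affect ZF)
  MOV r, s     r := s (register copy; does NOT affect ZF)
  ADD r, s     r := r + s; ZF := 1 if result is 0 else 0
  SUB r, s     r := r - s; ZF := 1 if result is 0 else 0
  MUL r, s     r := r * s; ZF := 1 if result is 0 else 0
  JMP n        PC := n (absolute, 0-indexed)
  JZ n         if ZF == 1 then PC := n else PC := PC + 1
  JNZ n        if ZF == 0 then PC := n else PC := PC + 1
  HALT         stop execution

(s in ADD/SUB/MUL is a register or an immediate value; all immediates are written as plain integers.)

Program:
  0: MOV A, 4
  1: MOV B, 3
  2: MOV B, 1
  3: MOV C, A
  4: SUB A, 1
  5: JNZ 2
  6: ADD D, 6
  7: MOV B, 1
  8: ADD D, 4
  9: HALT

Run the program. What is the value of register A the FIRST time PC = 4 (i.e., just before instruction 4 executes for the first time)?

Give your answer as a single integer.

Step 1: PC=0 exec 'MOV A, 4'. After: A=4 B=0 C=0 D=0 ZF=0 PC=1
Step 2: PC=1 exec 'MOV B, 3'. After: A=4 B=3 C=0 D=0 ZF=0 PC=2
Step 3: PC=2 exec 'MOV B, 1'. After: A=4 B=1 C=0 D=0 ZF=0 PC=3
Step 4: PC=3 exec 'MOV C, A'. After: A=4 B=1 C=4 D=0 ZF=0 PC=4
First time PC=4: A=4

4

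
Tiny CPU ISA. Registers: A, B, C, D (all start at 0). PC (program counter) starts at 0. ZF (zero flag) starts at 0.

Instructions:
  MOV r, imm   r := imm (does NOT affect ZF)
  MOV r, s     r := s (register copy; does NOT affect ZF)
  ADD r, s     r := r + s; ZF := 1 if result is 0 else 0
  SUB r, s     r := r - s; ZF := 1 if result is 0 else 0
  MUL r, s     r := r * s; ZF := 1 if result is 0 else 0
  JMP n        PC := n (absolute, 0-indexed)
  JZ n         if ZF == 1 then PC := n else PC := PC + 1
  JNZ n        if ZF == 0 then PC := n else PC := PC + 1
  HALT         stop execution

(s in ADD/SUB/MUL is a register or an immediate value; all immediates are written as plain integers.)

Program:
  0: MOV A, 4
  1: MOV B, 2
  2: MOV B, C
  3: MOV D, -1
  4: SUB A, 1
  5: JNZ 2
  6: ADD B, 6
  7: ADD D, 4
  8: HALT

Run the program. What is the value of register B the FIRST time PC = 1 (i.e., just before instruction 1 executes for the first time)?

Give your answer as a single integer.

Step 1: PC=0 exec 'MOV A, 4'. After: A=4 B=0 C=0 D=0 ZF=0 PC=1
First time PC=1: B=0

0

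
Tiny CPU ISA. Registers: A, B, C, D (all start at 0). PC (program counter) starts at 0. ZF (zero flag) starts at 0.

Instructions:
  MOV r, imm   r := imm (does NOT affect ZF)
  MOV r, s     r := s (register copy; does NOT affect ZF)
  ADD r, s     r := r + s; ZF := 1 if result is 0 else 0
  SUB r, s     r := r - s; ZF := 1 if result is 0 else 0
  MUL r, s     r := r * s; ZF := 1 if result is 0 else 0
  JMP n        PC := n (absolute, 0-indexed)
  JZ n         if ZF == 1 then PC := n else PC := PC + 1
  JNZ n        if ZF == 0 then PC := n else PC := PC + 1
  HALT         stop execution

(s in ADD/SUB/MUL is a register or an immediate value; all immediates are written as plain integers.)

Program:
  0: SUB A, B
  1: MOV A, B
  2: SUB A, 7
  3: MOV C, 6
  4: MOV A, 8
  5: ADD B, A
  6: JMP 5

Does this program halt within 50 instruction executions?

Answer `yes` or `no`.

Answer: no

Derivation:
Step 1: PC=0 exec 'SUB A, B'. After: A=0 B=0 C=0 D=0 ZF=1 PC=1
Step 2: PC=1 exec 'MOV A, B'. After: A=0 B=0 C=0 D=0 ZF=1 PC=2
Step 3: PC=2 exec 'SUB A, 7'. After: A=-7 B=0 C=0 D=0 ZF=0 PC=3
Step 4: PC=3 exec 'MOV C, 6'. After: A=-7 B=0 C=6 D=0 ZF=0 PC=4
Step 5: PC=4 exec 'MOV A, 8'. After: A=8 B=0 C=6 D=0 ZF=0 PC=5
Step 6: PC=5 exec 'ADD B, A'. After: A=8 B=8 C=6 D=0 ZF=0 PC=6
Step 7: PC=6 exec 'JMP 5'. After: A=8 B=8 C=6 D=0 ZF=0 PC=5
Step 8: PC=5 exec 'ADD B, A'. After: A=8 B=16 C=6 D=0 ZF=0 PC=6
Step 9: PC=6 exec 'JMP 5'. After: A=8 B=16 C=6 D=0 ZF=0 PC=5
Step 10: PC=5 exec 'ADD B, A'. After: A=8 B=24 C=6 D=0 ZF=0 PC=6
Step 11: PC=6 exec 'JMP 5'. After: A=8 B=24 C=6 D=0 ZF=0 PC=5
Step 12: PC=5 exec 'ADD B, A'. After: A=8 B=32 C=6 D=0 ZF=0 PC=6
Step 13: PC=6 exec 'JMP 5'. After: A=8 B=32 C=6 D=0 ZF=0 PC=5
Step 14: PC=5 exec 'ADD B, A'. After: A=8 B=40 C=6 D=0 ZF=0 PC=6
Step 15: PC=6 exec 'JMP 5'. After: A=8 B=40 C=6 D=0 ZF=0 PC=5
After 50 steps: not halted. PC revisits the same instructions with no path to HALT; will never halt.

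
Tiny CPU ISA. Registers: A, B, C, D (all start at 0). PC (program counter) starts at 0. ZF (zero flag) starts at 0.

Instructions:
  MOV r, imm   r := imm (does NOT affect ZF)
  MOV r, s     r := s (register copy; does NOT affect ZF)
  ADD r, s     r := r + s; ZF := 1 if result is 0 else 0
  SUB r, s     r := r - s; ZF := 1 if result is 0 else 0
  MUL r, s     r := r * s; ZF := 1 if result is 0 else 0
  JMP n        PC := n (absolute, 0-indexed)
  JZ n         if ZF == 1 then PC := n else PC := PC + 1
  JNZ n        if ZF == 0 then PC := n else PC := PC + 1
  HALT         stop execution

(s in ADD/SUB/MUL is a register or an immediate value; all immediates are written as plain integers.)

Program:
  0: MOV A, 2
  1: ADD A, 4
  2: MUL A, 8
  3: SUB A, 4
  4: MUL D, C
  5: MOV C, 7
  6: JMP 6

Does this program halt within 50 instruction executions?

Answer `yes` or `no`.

Step 1: PC=0 exec 'MOV A, 2'. After: A=2 B=0 C=0 D=0 ZF=0 PC=1
Step 2: PC=1 exec 'ADD A, 4'. After: A=6 B=0 C=0 D=0 ZF=0 PC=2
Step 3: PC=2 exec 'MUL A, 8'. After: A=48 B=0 C=0 D=0 ZF=0 PC=3
Step 4: PC=3 exec 'SUB A, 4'. After: A=44 B=0 C=0 D=0 ZF=0 PC=4
Step 5: PC=4 exec 'MUL D, C'. After: A=44 B=0 C=0 D=0 ZF=1 PC=5
Step 6: PC=5 exec 'MOV C, 7'. After: A=44 B=0 C=7 D=0 ZF=1 PC=6
Step 7: PC=6 exec 'JMP 6'. After: A=44 B=0 C=7 D=0 ZF=1 PC=6
State after step 7 equals state after step 6: the program is in a cycle of length 1 and will never halt.

Answer: no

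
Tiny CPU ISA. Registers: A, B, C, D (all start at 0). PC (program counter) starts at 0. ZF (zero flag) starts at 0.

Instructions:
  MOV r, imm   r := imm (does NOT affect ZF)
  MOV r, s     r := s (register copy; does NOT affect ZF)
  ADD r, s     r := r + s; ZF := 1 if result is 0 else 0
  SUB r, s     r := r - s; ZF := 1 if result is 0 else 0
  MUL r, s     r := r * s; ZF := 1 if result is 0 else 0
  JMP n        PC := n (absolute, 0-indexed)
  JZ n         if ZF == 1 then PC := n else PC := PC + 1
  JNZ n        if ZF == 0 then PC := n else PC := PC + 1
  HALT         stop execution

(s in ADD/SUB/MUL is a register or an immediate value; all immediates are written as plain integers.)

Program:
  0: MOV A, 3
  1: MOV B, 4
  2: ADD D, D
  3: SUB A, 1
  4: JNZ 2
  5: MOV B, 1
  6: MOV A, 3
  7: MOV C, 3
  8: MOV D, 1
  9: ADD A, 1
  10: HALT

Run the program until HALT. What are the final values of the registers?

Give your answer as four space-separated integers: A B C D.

Answer: 4 1 3 1

Derivation:
Step 1: PC=0 exec 'MOV A, 3'. After: A=3 B=0 C=0 D=0 ZF=0 PC=1
Step 2: PC=1 exec 'MOV B, 4'. After: A=3 B=4 C=0 D=0 ZF=0 PC=2
Step 3: PC=2 exec 'ADD D, D'. After: A=3 B=4 C=0 D=0 ZF=1 PC=3
Step 4: PC=3 exec 'SUB A, 1'. After: A=2 B=4 C=0 D=0 ZF=0 PC=4
Step 5: PC=4 exec 'JNZ 2'. After: A=2 B=4 C=0 D=0 ZF=0 PC=2
Step 6: PC=2 exec 'ADD D, D'. After: A=2 B=4 C=0 D=0 ZF=1 PC=3
Step 7: PC=3 exec 'SUB A, 1'. After: A=1 B=4 C=0 D=0 ZF=0 PC=4
Step 8: PC=4 exec 'JNZ 2'. After: A=1 B=4 C=0 D=0 ZF=0 PC=2
Step 9: PC=2 exec 'ADD D, D'. After: A=1 B=4 C=0 D=0 ZF=1 PC=3
Step 10: PC=3 exec 'SUB A, 1'. After: A=0 B=4 C=0 D=0 ZF=1 PC=4
Step 11: PC=4 exec 'JNZ 2'. After: A=0 B=4 C=0 D=0 ZF=1 PC=5
Step 12: PC=5 exec 'MOV B, 1'. After: A=0 B=1 C=0 D=0 ZF=1 PC=6
Step 13: PC=6 exec 'MOV A, 3'. After: A=3 B=1 C=0 D=0 ZF=1 PC=7
Step 14: PC=7 exec 'MOV C, 3'. After: A=3 B=1 C=3 D=0 ZF=1 PC=8
Step 15: PC=8 exec 'MOV D, 1'. After: A=3 B=1 C=3 D=1 ZF=1 PC=9
Step 16: PC=9 exec 'ADD A, 1'. After: A=4 B=1 C=3 D=1 ZF=0 PC=10
Step 17: PC=10 exec 'HALT'. After: A=4 B=1 C=3 D=1 ZF=0 PC=10 HALTED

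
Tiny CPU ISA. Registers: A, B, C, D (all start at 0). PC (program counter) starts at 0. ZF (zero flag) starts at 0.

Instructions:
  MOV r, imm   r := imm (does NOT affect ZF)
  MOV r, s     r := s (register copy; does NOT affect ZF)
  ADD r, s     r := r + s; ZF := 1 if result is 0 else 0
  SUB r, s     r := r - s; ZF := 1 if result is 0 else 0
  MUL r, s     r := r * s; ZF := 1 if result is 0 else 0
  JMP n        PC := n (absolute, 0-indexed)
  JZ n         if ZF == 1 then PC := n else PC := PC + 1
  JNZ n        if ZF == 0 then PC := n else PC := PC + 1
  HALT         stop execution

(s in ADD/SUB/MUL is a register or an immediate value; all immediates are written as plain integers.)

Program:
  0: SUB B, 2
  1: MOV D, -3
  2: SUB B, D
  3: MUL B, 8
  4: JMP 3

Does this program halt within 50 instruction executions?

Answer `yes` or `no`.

Step 1: PC=0 exec 'SUB B, 2'. After: A=0 B=-2 C=0 D=0 ZF=0 PC=1
Step 2: PC=1 exec 'MOV D, -3'. After: A=0 B=-2 C=0 D=-3 ZF=0 PC=2
Step 3: PC=2 exec 'SUB B, D'. After: A=0 B=1 C=0 D=-3 ZF=0 PC=3
Step 4: PC=3 exec 'MUL B, 8'. After: A=0 B=8 C=0 D=-3 ZF=0 PC=4
Step 5: PC=4 exec 'JMP 3'. After: A=0 B=8 C=0 D=-3 ZF=0 PC=3
Step 6: PC=3 exec 'MUL B, 8'. After: A=0 B=64 C=0 D=-3 ZF=0 PC=4
Step 7: PC=4 exec 'JMP 3'. After: A=0 B=64 C=0 D=-3 ZF=0 PC=3
Step 8: PC=3 exec 'MUL B, 8'. After: A=0 B=512 C=0 D=-3 ZF=0 PC=4
Step 9: PC=4 exec 'JMP 3'. After: A=0 B=512 C=0 D=-3 ZF=0 PC=3
Step 10: PC=3 exec 'MUL B, 8'. After: A=0 B=4096 C=0 D=-3 ZF=0 PC=4
Step 11: PC=4 exec 'JMP 3'. After: A=0 B=4096 C=0 D=-3 ZF=0 PC=3
Step 12: PC=3 exec 'MUL B, 8'. After: A=0 B=32768 C=0 D=-3 ZF=0 PC=4
Step 13: PC=4 exec 'JMP 3'. After: A=0 B=32768 C=0 D=-3 ZF=0 PC=3
Step 14: PC=3 exec 'MUL B, 8'. After: A=0 B=262144 C=0 D=-3 ZF=0 PC=4
Step 15: PC=4 exec 'JMP 3'. After: A=0 B=262144 C=0 D=-3 ZF=0 PC=3
After 50 steps: not halted. PC revisits the same instructions with no path to HALT; will never halt.

Answer: no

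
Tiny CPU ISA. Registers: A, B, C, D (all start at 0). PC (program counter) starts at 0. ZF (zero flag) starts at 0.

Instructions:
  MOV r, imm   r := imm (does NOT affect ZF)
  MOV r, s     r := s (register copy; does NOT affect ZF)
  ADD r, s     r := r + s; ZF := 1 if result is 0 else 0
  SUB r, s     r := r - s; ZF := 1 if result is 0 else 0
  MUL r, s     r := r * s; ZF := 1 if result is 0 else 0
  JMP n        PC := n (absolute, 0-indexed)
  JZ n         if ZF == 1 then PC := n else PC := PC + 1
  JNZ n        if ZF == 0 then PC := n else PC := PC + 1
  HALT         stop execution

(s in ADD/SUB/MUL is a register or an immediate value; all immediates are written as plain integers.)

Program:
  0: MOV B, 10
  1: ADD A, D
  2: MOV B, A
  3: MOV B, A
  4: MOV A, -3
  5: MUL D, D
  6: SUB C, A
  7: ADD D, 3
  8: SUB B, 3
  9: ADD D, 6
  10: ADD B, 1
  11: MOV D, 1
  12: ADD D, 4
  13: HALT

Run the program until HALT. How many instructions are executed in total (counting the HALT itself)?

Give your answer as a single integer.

Step 1: PC=0 exec 'MOV B, 10'. After: A=0 B=10 C=0 D=0 ZF=0 PC=1
Step 2: PC=1 exec 'ADD A, D'. After: A=0 B=10 C=0 D=0 ZF=1 PC=2
Step 3: PC=2 exec 'MOV B, A'. After: A=0 B=0 C=0 D=0 ZF=1 PC=3
Step 4: PC=3 exec 'MOV B, A'. After: A=0 B=0 C=0 D=0 ZF=1 PC=4
Step 5: PC=4 exec 'MOV A, -3'. After: A=-3 B=0 C=0 D=0 ZF=1 PC=5
Step 6: PC=5 exec 'MUL D, D'. After: A=-3 B=0 C=0 D=0 ZF=1 PC=6
Step 7: PC=6 exec 'SUB C, A'. After: A=-3 B=0 C=3 D=0 ZF=0 PC=7
Step 8: PC=7 exec 'ADD D, 3'. After: A=-3 B=0 C=3 D=3 ZF=0 PC=8
Step 9: PC=8 exec 'SUB B, 3'. After: A=-3 B=-3 C=3 D=3 ZF=0 PC=9
Step 10: PC=9 exec 'ADD D, 6'. After: A=-3 B=-3 C=3 D=9 ZF=0 PC=10
Step 11: PC=10 exec 'ADD B, 1'. After: A=-3 B=-2 C=3 D=9 ZF=0 PC=11
Step 12: PC=11 exec 'MOV D, 1'. After: A=-3 B=-2 C=3 D=1 ZF=0 PC=12
Step 13: PC=12 exec 'ADD D, 4'. After: A=-3 B=-2 C=3 D=5 ZF=0 PC=13
Step 14: PC=13 exec 'HALT'. After: A=-3 B=-2 C=3 D=5 ZF=0 PC=13 HALTED
Total instructions executed: 14

Answer: 14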